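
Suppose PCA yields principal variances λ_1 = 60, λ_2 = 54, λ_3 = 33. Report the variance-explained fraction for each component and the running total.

Step 1 — total variance = trace(Sigma) = Σ λ_i = 60 + 54 + 33 = 147.

Step 2 — fraction explained by component i = λ_i / Σ λ:
  PC1: 60/147 = 0.4082
  PC2: 54/147 = 0.3673
  PC3: 33/147 = 0.2245

Step 3 — cumulative fraction after k components = (λ_1 + ... + λ_k) / Σ λ:
  k = 1: 60/147 = 0.4082
  k = 2: (60 + 54)/147 = 114/147 = 0.7755
  k = 3: (60 + 54 + 33)/147 = 147/147 = 1

Summary (fraction, with percent):

explained: PC1 0.4082 (40.82%), PC2 0.3673 (36.73%), PC3 0.2245 (22.45%);  cumulative: 0.4082, 0.7755, 1


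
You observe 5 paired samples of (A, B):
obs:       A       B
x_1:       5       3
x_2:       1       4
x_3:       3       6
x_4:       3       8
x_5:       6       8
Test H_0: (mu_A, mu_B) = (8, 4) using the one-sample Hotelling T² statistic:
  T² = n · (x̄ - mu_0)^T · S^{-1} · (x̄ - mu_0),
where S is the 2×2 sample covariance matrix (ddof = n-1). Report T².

Step 1 — sample mean vector:
  mean(A) = (5 + 1 + 3 + 3 + 6) / 5 = 18/5 = 3.6
  mean(B) = (3 + 4 + 6 + 8 + 8) / 5 = 29/5 = 5.8
  x̄ = (3.6, 5.8),  deviation x̄ - mu_0 = (3.6, 5.8) - (8, 4) = (-4.4, 1.8).

Step 2 — sample covariance matrix, S[i,j] = (1/(n-1)) · Σ_k (x_{k,i} - mean_i) · (x_{k,j} - mean_j), divisor n-1 = 4:
  S[A,A] = ((1.4)·(1.4) + (-2.6)·(-2.6) + (-0.6)·(-0.6) + (-0.6)·(-0.6) + (2.4)·(2.4)) / 4 = 15.2/4 = 3.8
  S[A,B] = ((1.4)·(-2.8) + (-2.6)·(-1.8) + (-0.6)·(0.2) + (-0.6)·(2.2) + (2.4)·(2.2)) / 4 = 4.6/4 = 1.15
  S[B,B] = ((-2.8)·(-2.8) + (-1.8)·(-1.8) + (0.2)·(0.2) + (2.2)·(2.2) + (2.2)·(2.2)) / 4 = 20.8/4 = 5.2
  S = [[3.8, 1.15],
 [1.15, 5.2]].

Step 3 — invert S. det(S) = 3.8·5.2 - (1.15)² = 18.4375.
  S^{-1} = (1/det) · [[d, -b], [-b, a]] = [[0.282, -0.0624],
 [-0.0624, 0.2061]].

Step 4 — quadratic form (x̄ - mu_0)^T · S^{-1} · (x̄ - mu_0):
  S^{-1} · (x̄ - mu_0) = (-1.3532, 0.6454),
  (x̄ - mu_0)^T · [...] = (-4.4)·(-1.3532) + (1.8)·(0.6454) = 7.1159.

Step 5 — scale by n: T² = 5 · 7.1159 = 35.5797.

T² ≈ 35.5797


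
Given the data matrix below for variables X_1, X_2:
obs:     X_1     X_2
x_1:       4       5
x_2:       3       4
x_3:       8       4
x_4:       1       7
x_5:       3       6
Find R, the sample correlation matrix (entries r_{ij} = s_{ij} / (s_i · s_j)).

Step 1 — column means:
  mean(X_1) = (4 + 3 + 8 + 1 + 3) / 5 = 19/5 = 3.8
  mean(X_2) = (5 + 4 + 4 + 7 + 6) / 5 = 26/5 = 5.2

Step 2 — sample variances and covariances s[i,j] = (1/(n-1)) · Σ_k (x_{k,i} - mean_i) · (x_{k,j} - mean_j), with n-1 = 4:
  s[X_1,X_1] = ((0.2)·(0.2) + (-0.8)·(-0.8) + (4.2)·(4.2) + (-2.8)·(-2.8) + (-0.8)·(-0.8)) / 4 = 26.8/4 = 6.7
  s[X_1,X_2] = ((0.2)·(-0.2) + (-0.8)·(-1.2) + (4.2)·(-1.2) + (-2.8)·(1.8) + (-0.8)·(0.8)) / 4 = -9.8/4 = -2.45
  s[X_2,X_2] = ((-0.2)·(-0.2) + (-1.2)·(-1.2) + (-1.2)·(-1.2) + (1.8)·(1.8) + (0.8)·(0.8)) / 4 = 6.8/4 = 1.7
  Sample standard deviations s_i = √(s[i,i]):
  s(X_1) = √(6.7) = 2.5884
  s(X_2) = √(1.7) = 1.3038

Step 3 — r_{ij} = s_{ij} / (s_i · s_j):
  r[X_1,X_1] = 1 (diagonal).
  r[X_1,X_2] = -2.45 / (2.5884 · 1.3038) = -2.45 / 3.3749 = -0.7259
  r[X_2,X_2] = 1 (diagonal).

R is symmetric with unit diagonal. Assembling:

R = [[1, -0.7259],
 [-0.7259, 1]]


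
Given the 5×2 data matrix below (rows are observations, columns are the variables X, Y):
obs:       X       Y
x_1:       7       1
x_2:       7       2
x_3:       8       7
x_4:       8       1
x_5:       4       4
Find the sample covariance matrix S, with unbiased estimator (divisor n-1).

Step 1 — column means:
  mean(X) = (7 + 7 + 8 + 8 + 4) / 5 = 34/5 = 6.8
  mean(Y) = (1 + 2 + 7 + 1 + 4) / 5 = 15/5 = 3

Step 2 — sample covariance S[i,j] = (1/(n-1)) · Σ_k (x_{k,i} - mean_i) · (x_{k,j} - mean_j), with n-1 = 4.
  S[X,X] = ((0.2)·(0.2) + (0.2)·(0.2) + (1.2)·(1.2) + (1.2)·(1.2) + (-2.8)·(-2.8)) / 4 = 10.8/4 = 2.7
  S[X,Y] = ((0.2)·(-2) + (0.2)·(-1) + (1.2)·(4) + (1.2)·(-2) + (-2.8)·(1)) / 4 = -1/4 = -0.25
  S[Y,Y] = ((-2)·(-2) + (-1)·(-1) + (4)·(4) + (-2)·(-2) + (1)·(1)) / 4 = 26/4 = 6.5

S is symmetric (S[j,i] = S[i,j]). Assembling:

S = [[2.7, -0.25],
 [-0.25, 6.5]]


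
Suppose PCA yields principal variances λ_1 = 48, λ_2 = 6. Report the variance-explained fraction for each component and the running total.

Step 1 — total variance = trace(Sigma) = Σ λ_i = 48 + 6 = 54.

Step 2 — fraction explained by component i = λ_i / Σ λ:
  PC1: 48/54 = 0.8889
  PC2: 6/54 = 0.1111

Step 3 — cumulative fraction after k components = (λ_1 + ... + λ_k) / Σ λ:
  k = 1: 48/54 = 0.8889
  k = 2: (48 + 6)/54 = 54/54 = 1

Summary (fraction, with percent):

explained: PC1 0.8889 (88.89%), PC2 0.1111 (11.11%);  cumulative: 0.8889, 1


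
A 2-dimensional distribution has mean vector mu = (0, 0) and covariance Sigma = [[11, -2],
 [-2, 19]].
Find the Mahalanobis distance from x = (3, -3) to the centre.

Step 1 — centre the observation: (x - mu) = (3, -3).

Step 2 — invert Sigma. det(Sigma) = 11·19 - (-2)² = 205.
  Sigma^{-1} = (1/det) · [[d, -b], [-b, a]] = [[0.0927, 0.0098],
 [0.0098, 0.0537]].

Step 3 — form the quadratic (x - mu)^T · Sigma^{-1} · (x - mu):
  Sigma^{-1} · (x - mu) = (0.2488, -0.1317).
  (x - mu)^T · [Sigma^{-1} · (x - mu)] = (3)·(0.2488) + (-3)·(-0.1317) = 1.1415.

Step 4 — take square root: d = √(1.1415) ≈ 1.0684.

d(x, mu) = √(1.1415) ≈ 1.0684


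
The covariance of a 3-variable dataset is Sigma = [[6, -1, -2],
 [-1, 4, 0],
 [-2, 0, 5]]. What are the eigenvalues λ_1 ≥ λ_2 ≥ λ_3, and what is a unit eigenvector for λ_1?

Step 1 — characteristic polynomial p(λ) = det(λI - Sigma) = λ³ - tr·λ² + c_1·λ - det, where tr = trace, c_1 = sum of the principal 2×2 minors, det = det(Sigma):
  tr = 6 + 4 + 5 = 15,
  c_1 = (6·4 - (-1)²) + (6·5 - (-2)²) + (4·5 - (0)²) = 23 + 26 + 20 = 69,
  det = 6·(4·5 - (0)²) - (-1)·((-1)·5 - (0)·(-2)) + (-2)·((-1)·(0) - 4·(-2)) = 6·(20) - (-1)·(-5) + (-2)·(8) = 99.
  So p(λ) = λ³ - 15λ² + 69λ - 99.
Step 2 — look for an integer root (rational root theorem: any rational root is an integer divisor of 99). Testing λ = 3:
  p(3) = 27 - 135 + 207 - 99 = 0  ✓
  Dividing out (λ - 3): p(λ) = (λ - 3)(λ² - 12λ + 33).
Step 3 — remaining eigenvalues from the quadratic λ² - 12λ + 33 = 0:
  Δ = 12² - 4·33 = 144 - 132 = 12,  λ = (12 ± √12)/2 = (12 ± 3.4641)/2 ≈ 7.7321 or 4.2679.
  Sorted: λ_1 = 7.7321,  λ_2 = 4.2679,  λ_3 = 3  (check: sum = 15 = tr ✓).

Step 4 — unit eigenvector for λ_1 ≈ 7.7321: v spans the null space of (Sigma - λ_1 I), whose rows are
  r_1 = (-1.7321, -1, -2),  r_2 = (-1, -3.7321, 0),  r_3 = (-2, 0, -2.7321).
  v is orthogonal to every row, so take v ∝ r_1 × r_2 = ((-1)·(0) - (-2)·(-3.7321), (-2)·(-1) - (-1.7321)·(0), (-1.7321)·(-3.7321) - (-1)·(-1)) ≈ (-7.4641, 2, 5.4641).
  Rescale (multiply by -1 so the first nonzero entry is positive): u = (7.4641, -2, -5.4641).
  ||u|| = √((7.4641)² + (-2)² + (-5.4641)²) = √(89.5692) ≈ 9.4641,  v_1 = u/||u|| ≈ (0.7887, -0.2113, -0.5774) (||v_1|| = 1).

λ_1 = 7.7321,  λ_2 = 4.2679,  λ_3 = 3;  v_1 ≈ (0.7887, -0.2113, -0.5774)


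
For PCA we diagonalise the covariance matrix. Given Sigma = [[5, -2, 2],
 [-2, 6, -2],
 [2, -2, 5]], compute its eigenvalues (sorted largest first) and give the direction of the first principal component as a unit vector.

Step 1 — characteristic polynomial p(λ) = det(λI - Sigma) = λ³ - tr·λ² + c_1·λ - det, where tr = trace, c_1 = sum of the principal 2×2 minors, det = det(Sigma):
  tr = 5 + 6 + 5 = 16,
  c_1 = (5·6 - (-2)²) + (5·5 - (2)²) + (6·5 - (-2)²) = 26 + 21 + 26 = 73,
  det = 5·(6·5 - (-2)²) - (-2)·((-2)·5 - (-2)·(2)) + (2)·((-2)·(-2) - 6·(2)) = 5·(26) - (-2)·(-6) + (2)·(-8) = 102.
  So p(λ) = λ³ - 16λ² + 73λ - 102.
Step 2 — look for an integer root (rational root theorem: any rational root is an integer divisor of 102). Testing λ = 3:
  p(3) = 27 - 144 + 219 - 102 = 0  ✓
  Dividing out (λ - 3): p(λ) = (λ - 3)(λ² - 13λ + 34).
Step 3 — remaining eigenvalues from the quadratic λ² - 13λ + 34 = 0:
  Δ = 13² - 4·34 = 169 - 136 = 33,  λ = (13 ± √33)/2 = (13 ± 5.7446)/2 ≈ 9.3723 or 3.6277.
  Sorted: λ_1 = 9.3723,  λ_2 = 3.6277,  λ_3 = 3  (check: sum = 16 = tr ✓).

Step 4 — unit eigenvector for λ_1 ≈ 9.3723: v spans the null space of (Sigma - λ_1 I), whose rows are
  r_1 = (-4.3723, -2, 2),  r_2 = (-2, -3.3723, -2),  r_3 = (2, -2, -4.3723).
  v is orthogonal to every row, so take v ∝ r_1 × r_2 = ((-2)·(-2) - (2)·(-3.3723), (2)·(-2) - (-4.3723)·(-2), (-4.3723)·(-3.3723) - (-2)·(-2)) ≈ (10.7446, -12.7446, 10.7446).
  Let u = (10.7446, -12.7446, 10.7446).
  ||u|| = √((10.7446)² + (-12.7446)² + (10.7446)²) = √(393.3151) ≈ 19.8322,  v_1 = u/||u|| ≈ (0.5418, -0.6426, 0.5418) (||v_1|| = 1).

λ_1 = 9.3723,  λ_2 = 3.6277,  λ_3 = 3;  v_1 ≈ (0.5418, -0.6426, 0.5418)


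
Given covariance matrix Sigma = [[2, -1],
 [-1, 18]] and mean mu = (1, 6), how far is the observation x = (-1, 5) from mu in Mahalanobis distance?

Step 1 — centre the observation: (x - mu) = (-2, -1).

Step 2 — invert Sigma. det(Sigma) = 2·18 - (-1)² = 35.
  Sigma^{-1} = (1/det) · [[d, -b], [-b, a]] = [[0.5143, 0.0286],
 [0.0286, 0.0571]].

Step 3 — form the quadratic (x - mu)^T · Sigma^{-1} · (x - mu):
  Sigma^{-1} · (x - mu) = (-1.0571, -0.1143).
  (x - mu)^T · [Sigma^{-1} · (x - mu)] = (-2)·(-1.0571) + (-1)·(-0.1143) = 2.2286.

Step 4 — take square root: d = √(2.2286) ≈ 1.4928.

d(x, mu) = √(2.2286) ≈ 1.4928


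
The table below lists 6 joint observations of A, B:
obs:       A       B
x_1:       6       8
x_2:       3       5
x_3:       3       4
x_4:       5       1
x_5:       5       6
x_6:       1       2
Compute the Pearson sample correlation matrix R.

Step 1 — column means:
  mean(A) = (6 + 3 + 3 + 5 + 5 + 1) / 6 = 23/6 = 3.8333
  mean(B) = (8 + 5 + 4 + 1 + 6 + 2) / 6 = 26/6 = 4.3333

Step 2 — sample variances and covariances s[i,j] = (1/(n-1)) · Σ_k (x_{k,i} - mean_i) · (x_{k,j} - mean_j), with n-1 = 5:
  s[A,A] = ((2.1667)·(2.1667) + (-0.8333)·(-0.8333) + (-0.8333)·(-0.8333) + (1.1667)·(1.1667) + (1.1667)·(1.1667) + (-2.8333)·(-2.8333)) / 5 = 16.8333/5 = 3.3667
  s[A,B] = ((2.1667)·(3.6667) + (-0.8333)·(0.6667) + (-0.8333)·(-0.3333) + (1.1667)·(-3.3333) + (1.1667)·(1.6667) + (-2.8333)·(-2.3333)) / 5 = 12.3333/5 = 2.4667
  s[B,B] = ((3.6667)·(3.6667) + (0.6667)·(0.6667) + (-0.3333)·(-0.3333) + (-3.3333)·(-3.3333) + (1.6667)·(1.6667) + (-2.3333)·(-2.3333)) / 5 = 33.3333/5 = 6.6667
  Sample standard deviations s_i = √(s[i,i]):
  s(A) = √(3.3667) = 1.8348
  s(B) = √(6.6667) = 2.582

Step 3 — r_{ij} = s_{ij} / (s_i · s_j):
  r[A,A] = 1 (diagonal).
  r[A,B] = 2.4667 / (1.8348 · 2.582) = 2.4667 / 4.7376 = 0.5207
  r[B,B] = 1 (diagonal).

R is symmetric with unit diagonal. Assembling:

R = [[1, 0.5207],
 [0.5207, 1]]


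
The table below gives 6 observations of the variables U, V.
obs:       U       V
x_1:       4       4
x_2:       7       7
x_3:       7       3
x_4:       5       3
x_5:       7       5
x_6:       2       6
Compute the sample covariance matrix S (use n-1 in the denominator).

Step 1 — column means:
  mean(U) = (4 + 7 + 7 + 5 + 7 + 2) / 6 = 32/6 = 5.3333
  mean(V) = (4 + 7 + 3 + 3 + 5 + 6) / 6 = 28/6 = 4.6667

Step 2 — sample covariance S[i,j] = (1/(n-1)) · Σ_k (x_{k,i} - mean_i) · (x_{k,j} - mean_j), with n-1 = 5.
  S[U,U] = ((-1.3333)·(-1.3333) + (1.6667)·(1.6667) + (1.6667)·(1.6667) + (-0.3333)·(-0.3333) + (1.6667)·(1.6667) + (-3.3333)·(-3.3333)) / 5 = 21.3333/5 = 4.2667
  S[U,V] = ((-1.3333)·(-0.6667) + (1.6667)·(2.3333) + (1.6667)·(-1.6667) + (-0.3333)·(-1.6667) + (1.6667)·(0.3333) + (-3.3333)·(1.3333)) / 5 = -1.3333/5 = -0.2667
  S[V,V] = ((-0.6667)·(-0.6667) + (2.3333)·(2.3333) + (-1.6667)·(-1.6667) + (-1.6667)·(-1.6667) + (0.3333)·(0.3333) + (1.3333)·(1.3333)) / 5 = 13.3333/5 = 2.6667

S is symmetric (S[j,i] = S[i,j]). Assembling:

S = [[4.2667, -0.2667],
 [-0.2667, 2.6667]]


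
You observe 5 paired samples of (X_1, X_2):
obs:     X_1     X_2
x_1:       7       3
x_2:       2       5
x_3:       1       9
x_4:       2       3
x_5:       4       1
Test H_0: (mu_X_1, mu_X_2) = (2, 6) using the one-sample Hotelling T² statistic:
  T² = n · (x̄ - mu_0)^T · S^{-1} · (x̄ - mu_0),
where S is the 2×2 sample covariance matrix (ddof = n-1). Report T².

Step 1 — sample mean vector:
  mean(X_1) = (7 + 2 + 1 + 2 + 4) / 5 = 16/5 = 3.2
  mean(X_2) = (3 + 5 + 9 + 3 + 1) / 5 = 21/5 = 4.2
  x̄ = (3.2, 4.2),  deviation x̄ - mu_0 = (3.2, 4.2) - (2, 6) = (1.2, -1.8).

Step 2 — sample covariance matrix, S[i,j] = (1/(n-1)) · Σ_k (x_{k,i} - mean_i) · (x_{k,j} - mean_j), divisor n-1 = 4:
  S[X_1,X_1] = ((3.8)·(3.8) + (-1.2)·(-1.2) + (-2.2)·(-2.2) + (-1.2)·(-1.2) + (0.8)·(0.8)) / 4 = 22.8/4 = 5.7
  S[X_1,X_2] = ((3.8)·(-1.2) + (-1.2)·(0.8) + (-2.2)·(4.8) + (-1.2)·(-1.2) + (0.8)·(-3.2)) / 4 = -17.2/4 = -4.3
  S[X_2,X_2] = ((-1.2)·(-1.2) + (0.8)·(0.8) + (4.8)·(4.8) + (-1.2)·(-1.2) + (-3.2)·(-3.2)) / 4 = 36.8/4 = 9.2
  S = [[5.7, -4.3],
 [-4.3, 9.2]].

Step 3 — invert S. det(S) = 5.7·9.2 - (-4.3)² = 33.95.
  S^{-1} = (1/det) · [[d, -b], [-b, a]] = [[0.271, 0.1267],
 [0.1267, 0.1679]].

Step 4 — quadratic form (x̄ - mu_0)^T · S^{-1} · (x̄ - mu_0):
  S^{-1} · (x̄ - mu_0) = (0.0972, -0.1502),
  (x̄ - mu_0)^T · [...] = (1.2)·(0.0972) + (-1.8)·(-0.1502) = 0.387.

Step 5 — scale by n: T² = 5 · 0.387 = 1.9352.

T² ≈ 1.9352


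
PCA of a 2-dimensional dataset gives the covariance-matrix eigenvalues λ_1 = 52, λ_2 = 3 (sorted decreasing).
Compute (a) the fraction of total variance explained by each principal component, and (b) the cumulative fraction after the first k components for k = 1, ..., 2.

Step 1 — total variance = trace(Sigma) = Σ λ_i = 52 + 3 = 55.

Step 2 — fraction explained by component i = λ_i / Σ λ:
  PC1: 52/55 = 0.9455
  PC2: 3/55 = 0.0545

Step 3 — cumulative fraction after k components = (λ_1 + ... + λ_k) / Σ λ:
  k = 1: 52/55 = 0.9455
  k = 2: (52 + 3)/55 = 55/55 = 1

Summary (fraction, with percent):

explained: PC1 0.9455 (94.55%), PC2 0.0545 (5.45%);  cumulative: 0.9455, 1


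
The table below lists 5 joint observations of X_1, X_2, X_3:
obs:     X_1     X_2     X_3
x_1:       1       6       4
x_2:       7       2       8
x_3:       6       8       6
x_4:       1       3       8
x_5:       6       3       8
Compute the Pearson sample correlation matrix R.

Step 1 — column means:
  mean(X_1) = (1 + 7 + 6 + 1 + 6) / 5 = 21/5 = 4.2
  mean(X_2) = (6 + 2 + 8 + 3 + 3) / 5 = 22/5 = 4.4
  mean(X_3) = (4 + 8 + 6 + 8 + 8) / 5 = 34/5 = 6.8

Step 2 — sample variances and covariances s[i,j] = (1/(n-1)) · Σ_k (x_{k,i} - mean_i) · (x_{k,j} - mean_j), with n-1 = 4:
  s[X_1,X_1] = ((-3.2)·(-3.2) + (2.8)·(2.8) + (1.8)·(1.8) + (-3.2)·(-3.2) + (1.8)·(1.8)) / 4 = 34.8/4 = 8.7
  s[X_1,X_2] = ((-3.2)·(1.6) + (2.8)·(-2.4) + (1.8)·(3.6) + (-3.2)·(-1.4) + (1.8)·(-1.4)) / 4 = -3.4/4 = -0.85
  s[X_1,X_3] = ((-3.2)·(-2.8) + (2.8)·(1.2) + (1.8)·(-0.8) + (-3.2)·(1.2) + (1.8)·(1.2)) / 4 = 9.2/4 = 2.3
  s[X_2,X_2] = ((1.6)·(1.6) + (-2.4)·(-2.4) + (3.6)·(3.6) + (-1.4)·(-1.4) + (-1.4)·(-1.4)) / 4 = 25.2/4 = 6.3
  s[X_2,X_3] = ((1.6)·(-2.8) + (-2.4)·(1.2) + (3.6)·(-0.8) + (-1.4)·(1.2) + (-1.4)·(1.2)) / 4 = -13.6/4 = -3.4
  s[X_3,X_3] = ((-2.8)·(-2.8) + (1.2)·(1.2) + (-0.8)·(-0.8) + (1.2)·(1.2) + (1.2)·(1.2)) / 4 = 12.8/4 = 3.2
  Sample standard deviations s_i = √(s[i,i]):
  s(X_1) = √(8.7) = 2.9496
  s(X_2) = √(6.3) = 2.51
  s(X_3) = √(3.2) = 1.7889

Step 3 — r_{ij} = s_{ij} / (s_i · s_j):
  r[X_1,X_1] = 1 (diagonal).
  r[X_1,X_2] = -0.85 / (2.9496 · 2.51) = -0.85 / 7.4034 = -0.1148
  r[X_1,X_3] = 2.3 / (2.9496 · 1.7889) = 2.3 / 5.2764 = 0.4359
  r[X_2,X_2] = 1 (diagonal).
  r[X_2,X_3] = -3.4 / (2.51 · 1.7889) = -3.4 / 4.49 = -0.7572
  r[X_3,X_3] = 1 (diagonal).

R is symmetric with unit diagonal. Assembling:

R = [[1, -0.1148, 0.4359],
 [-0.1148, 1, -0.7572],
 [0.4359, -0.7572, 1]]


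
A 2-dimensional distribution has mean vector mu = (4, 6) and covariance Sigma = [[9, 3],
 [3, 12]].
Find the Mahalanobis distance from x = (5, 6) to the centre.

Step 1 — centre the observation: (x - mu) = (1, 0).

Step 2 — invert Sigma. det(Sigma) = 9·12 - (3)² = 99.
  Sigma^{-1} = (1/det) · [[d, -b], [-b, a]] = [[0.1212, -0.0303],
 [-0.0303, 0.0909]].

Step 3 — form the quadratic (x - mu)^T · Sigma^{-1} · (x - mu):
  Sigma^{-1} · (x - mu) = (0.1212, -0.0303).
  (x - mu)^T · [Sigma^{-1} · (x - mu)] = (1)·(0.1212) + (0)·(-0.0303) = 0.1212.

Step 4 — take square root: d = √(0.1212) ≈ 0.3482.

d(x, mu) = √(0.1212) ≈ 0.3482


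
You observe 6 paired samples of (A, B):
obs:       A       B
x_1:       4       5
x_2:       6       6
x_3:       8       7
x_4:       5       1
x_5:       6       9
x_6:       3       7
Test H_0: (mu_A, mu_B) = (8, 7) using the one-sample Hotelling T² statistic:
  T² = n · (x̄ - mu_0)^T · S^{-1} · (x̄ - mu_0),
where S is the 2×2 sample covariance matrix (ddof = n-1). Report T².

Step 1 — sample mean vector:
  mean(A) = (4 + 6 + 8 + 5 + 6 + 3) / 6 = 32/6 = 5.3333
  mean(B) = (5 + 6 + 7 + 1 + 9 + 7) / 6 = 35/6 = 5.8333
  x̄ = (5.3333, 5.8333),  deviation x̄ - mu_0 = (5.3333, 5.8333) - (8, 7) = (-2.6667, -1.1667).

Step 2 — sample covariance matrix, S[i,j] = (1/(n-1)) · Σ_k (x_{k,i} - mean_i) · (x_{k,j} - mean_j), divisor n-1 = 5:
  S[A,A] = ((-1.3333)·(-1.3333) + (0.6667)·(0.6667) + (2.6667)·(2.6667) + (-0.3333)·(-0.3333) + (0.6667)·(0.6667) + (-2.3333)·(-2.3333)) / 5 = 15.3333/5 = 3.0667
  S[A,B] = ((-1.3333)·(-0.8333) + (0.6667)·(0.1667) + (2.6667)·(1.1667) + (-0.3333)·(-4.8333) + (0.6667)·(3.1667) + (-2.3333)·(1.1667)) / 5 = 5.3333/5 = 1.0667
  S[B,B] = ((-0.8333)·(-0.8333) + (0.1667)·(0.1667) + (1.1667)·(1.1667) + (-4.8333)·(-4.8333) + (3.1667)·(3.1667) + (1.1667)·(1.1667)) / 5 = 36.8333/5 = 7.3667
  S = [[3.0667, 1.0667],
 [1.0667, 7.3667]].

Step 3 — invert S. det(S) = 3.0667·7.3667 - (1.0667)² = 21.4533.
  S^{-1} = (1/det) · [[d, -b], [-b, a]] = [[0.3434, -0.0497],
 [-0.0497, 0.1429]].

Step 4 — quadratic form (x̄ - mu_0)^T · S^{-1} · (x̄ - mu_0):
  S^{-1} · (x̄ - mu_0) = (-0.8577, -0.0342),
  (x̄ - mu_0)^T · [...] = (-2.6667)·(-0.8577) + (-1.1667)·(-0.0342) = 2.327.

Step 5 — scale by n: T² = 6 · 2.327 = 13.9621.

T² ≈ 13.9621


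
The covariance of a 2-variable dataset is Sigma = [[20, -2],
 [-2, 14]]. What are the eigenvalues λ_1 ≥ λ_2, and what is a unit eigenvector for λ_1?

Step 1 — characteristic polynomial of 2×2 Sigma:
  det(Sigma - λI) = λ² - trace · λ + det = 0.
  trace = 20 + 14 = 34, det = 20·14 - (-2)² = 276.
Step 2 — discriminant:
  Δ = trace² - 4·det = 1156 - 1104 = 52.
Step 3 — eigenvalues:
  λ = (trace ± √Δ)/2 = (34 ± 7.2111)/2,
  λ_1 = 20.6056,  λ_2 = 13.3944.

Step 4 — unit eigenvector for λ_1: solve (Sigma - λ_1 I)v = 0. First row:
  (20 - 20.6056)·v_x + (-2)·v_y = 0, i.e. (-0.6056)·v_x + (-2)·v_y = 0,
  so v ∝ (b, λ_1 - a) = (-2, 0.6056); multiply by -1 so the first entry is positive: u = (2, -0.6056).
  ||u|| = √((2)² + (-0.6056)²) = √(4.3667) ≈ 2.0897,
  v_1 = u/||u|| ≈ (0.9571, -0.2898) (||v_1|| = 1).

λ_1 = 20.6056,  λ_2 = 13.3944;  v_1 ≈ (0.9571, -0.2898)


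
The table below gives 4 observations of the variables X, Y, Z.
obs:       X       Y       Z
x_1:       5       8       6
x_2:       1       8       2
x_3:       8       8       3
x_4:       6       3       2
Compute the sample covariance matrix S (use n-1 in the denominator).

Step 1 — column means:
  mean(X) = (5 + 1 + 8 + 6) / 4 = 20/4 = 5
  mean(Y) = (8 + 8 + 8 + 3) / 4 = 27/4 = 6.75
  mean(Z) = (6 + 2 + 3 + 2) / 4 = 13/4 = 3.25

Step 2 — sample covariance S[i,j] = (1/(n-1)) · Σ_k (x_{k,i} - mean_i) · (x_{k,j} - mean_j), with n-1 = 3.
  S[X,X] = ((0)·(0) + (-4)·(-4) + (3)·(3) + (1)·(1)) / 3 = 26/3 = 8.6667
  S[X,Y] = ((0)·(1.25) + (-4)·(1.25) + (3)·(1.25) + (1)·(-3.75)) / 3 = -5/3 = -1.6667
  S[X,Z] = ((0)·(2.75) + (-4)·(-1.25) + (3)·(-0.25) + (1)·(-1.25)) / 3 = 3/3 = 1
  S[Y,Y] = ((1.25)·(1.25) + (1.25)·(1.25) + (1.25)·(1.25) + (-3.75)·(-3.75)) / 3 = 18.75/3 = 6.25
  S[Y,Z] = ((1.25)·(2.75) + (1.25)·(-1.25) + (1.25)·(-0.25) + (-3.75)·(-1.25)) / 3 = 6.25/3 = 2.0833
  S[Z,Z] = ((2.75)·(2.75) + (-1.25)·(-1.25) + (-0.25)·(-0.25) + (-1.25)·(-1.25)) / 3 = 10.75/3 = 3.5833

S is symmetric (S[j,i] = S[i,j]). Assembling:

S = [[8.6667, -1.6667, 1],
 [-1.6667, 6.25, 2.0833],
 [1, 2.0833, 3.5833]]


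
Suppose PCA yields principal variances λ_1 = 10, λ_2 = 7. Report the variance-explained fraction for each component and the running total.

Step 1 — total variance = trace(Sigma) = Σ λ_i = 10 + 7 = 17.

Step 2 — fraction explained by component i = λ_i / Σ λ:
  PC1: 10/17 = 0.5882
  PC2: 7/17 = 0.4118

Step 3 — cumulative fraction after k components = (λ_1 + ... + λ_k) / Σ λ:
  k = 1: 10/17 = 0.5882
  k = 2: (10 + 7)/17 = 17/17 = 1

Summary (fraction, with percent):

explained: PC1 0.5882 (58.82%), PC2 0.4118 (41.18%);  cumulative: 0.5882, 1


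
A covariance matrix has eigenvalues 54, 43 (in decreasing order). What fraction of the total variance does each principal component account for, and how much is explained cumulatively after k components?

Step 1 — total variance = trace(Sigma) = Σ λ_i = 54 + 43 = 97.

Step 2 — fraction explained by component i = λ_i / Σ λ:
  PC1: 54/97 = 0.5567
  PC2: 43/97 = 0.4433

Step 3 — cumulative fraction after k components = (λ_1 + ... + λ_k) / Σ λ:
  k = 1: 54/97 = 0.5567
  k = 2: (54 + 43)/97 = 97/97 = 1

Summary (fraction, with percent):

explained: PC1 0.5567 (55.67%), PC2 0.4433 (44.33%);  cumulative: 0.5567, 1


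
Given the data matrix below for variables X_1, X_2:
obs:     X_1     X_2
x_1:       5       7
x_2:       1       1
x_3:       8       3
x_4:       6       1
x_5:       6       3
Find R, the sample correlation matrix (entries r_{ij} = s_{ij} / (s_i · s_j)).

Step 1 — column means:
  mean(X_1) = (5 + 1 + 8 + 6 + 6) / 5 = 26/5 = 5.2
  mean(X_2) = (7 + 1 + 3 + 1 + 3) / 5 = 15/5 = 3

Step 2 — sample variances and covariances s[i,j] = (1/(n-1)) · Σ_k (x_{k,i} - mean_i) · (x_{k,j} - mean_j), with n-1 = 4:
  s[X_1,X_1] = ((-0.2)·(-0.2) + (-4.2)·(-4.2) + (2.8)·(2.8) + (0.8)·(0.8) + (0.8)·(0.8)) / 4 = 26.8/4 = 6.7
  s[X_1,X_2] = ((-0.2)·(4) + (-4.2)·(-2) + (2.8)·(0) + (0.8)·(-2) + (0.8)·(0)) / 4 = 6/4 = 1.5
  s[X_2,X_2] = ((4)·(4) + (-2)·(-2) + (0)·(0) + (-2)·(-2) + (0)·(0)) / 4 = 24/4 = 6
  Sample standard deviations s_i = √(s[i,i]):
  s(X_1) = √(6.7) = 2.5884
  s(X_2) = √(6) = 2.4495

Step 3 — r_{ij} = s_{ij} / (s_i · s_j):
  r[X_1,X_1] = 1 (diagonal).
  r[X_1,X_2] = 1.5 / (2.5884 · 2.4495) = 1.5 / 6.3403 = 0.2366
  r[X_2,X_2] = 1 (diagonal).

R is symmetric with unit diagonal. Assembling:

R = [[1, 0.2366],
 [0.2366, 1]]


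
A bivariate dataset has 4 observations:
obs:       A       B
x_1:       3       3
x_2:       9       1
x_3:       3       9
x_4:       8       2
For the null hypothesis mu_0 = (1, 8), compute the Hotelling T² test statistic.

Step 1 — sample mean vector:
  mean(A) = (3 + 9 + 3 + 8) / 4 = 23/4 = 5.75
  mean(B) = (3 + 1 + 9 + 2) / 4 = 15/4 = 3.75
  x̄ = (5.75, 3.75),  deviation x̄ - mu_0 = (5.75, 3.75) - (1, 8) = (4.75, -4.25).

Step 2 — sample covariance matrix, S[i,j] = (1/(n-1)) · Σ_k (x_{k,i} - mean_i) · (x_{k,j} - mean_j), divisor n-1 = 3:
  S[A,A] = ((-2.75)·(-2.75) + (3.25)·(3.25) + (-2.75)·(-2.75) + (2.25)·(2.25)) / 3 = 30.75/3 = 10.25
  S[A,B] = ((-2.75)·(-0.75) + (3.25)·(-2.75) + (-2.75)·(5.25) + (2.25)·(-1.75)) / 3 = -25.25/3 = -8.4167
  S[B,B] = ((-0.75)·(-0.75) + (-2.75)·(-2.75) + (5.25)·(5.25) + (-1.75)·(-1.75)) / 3 = 38.75/3 = 12.9167
  S = [[10.25, -8.4167],
 [-8.4167, 12.9167]].

Step 3 — invert S. det(S) = 10.25·12.9167 - (-8.4167)² = 61.5556.
  S^{-1} = (1/det) · [[d, -b], [-b, a]] = [[0.2098, 0.1367],
 [0.1367, 0.1665]].

Step 4 — quadratic form (x̄ - mu_0)^T · S^{-1} · (x̄ - mu_0):
  S^{-1} · (x̄ - mu_0) = (0.4156, -0.0582),
  (x̄ - mu_0)^T · [...] = (4.75)·(0.4156) + (-4.25)·(-0.0582) = 2.2216.

Step 5 — scale by n: T² = 4 · 2.2216 = 8.8863.

T² ≈ 8.8863


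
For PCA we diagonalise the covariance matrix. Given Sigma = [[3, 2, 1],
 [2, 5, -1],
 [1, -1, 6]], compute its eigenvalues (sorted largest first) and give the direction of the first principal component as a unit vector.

Step 1 — characteristic polynomial p(λ) = det(λI - Sigma) = λ³ - tr·λ² + c_1·λ - det, where tr = trace, c_1 = sum of the principal 2×2 minors, det = det(Sigma):
  tr = 3 + 5 + 6 = 14,
  c_1 = (3·5 - (2)²) + (3·6 - (1)²) + (5·6 - (-1)²) = 11 + 17 + 29 = 57,
  det = 3·(5·6 - (-1)²) - (2)·((2)·6 - (-1)·(1)) + (1)·((2)·(-1) - 5·(1)) = 3·(29) - (2)·(13) + (1)·(-7) = 54.
  So p(λ) = λ³ - 14λ² + 57λ - 54.
Step 2 — look for an integer root (rational root theorem: any rational root is an integer divisor of 54). Testing λ = 6:
  p(6) = 216 - 504 + 342 - 54 = 0  ✓
  Dividing out (λ - 6): p(λ) = (λ - 6)(λ² - 8λ + 9).
Step 3 — remaining eigenvalues from the quadratic λ² - 8λ + 9 = 0:
  Δ = 8² - 4·9 = 64 - 36 = 28,  λ = (8 ± √28)/2 = (8 ± 5.2915)/2 ≈ 6.6458 or 1.3542.
  Sorted: λ_1 = 6.6458,  λ_2 = 6,  λ_3 = 1.3542  (check: sum = 14 = tr ✓).

Step 4 — unit eigenvector for λ_1 ≈ 6.6458: v spans the null space of (Sigma - λ_1 I), whose rows are
  r_1 = (-3.6458, 2, 1),  r_2 = (2, -1.6458, -1),  r_3 = (1, -1, -0.6458).
  v is orthogonal to every row, so take v ∝ r_1 × r_2 = ((2)·(-1) - (1)·(-1.6458), (1)·(2) - (-3.6458)·(-1), (-3.6458)·(-1.6458) - (2)·(2)) ≈ (-0.3542, -1.6458, 2).
  Rescale (multiply by -1 so the first nonzero entry is positive): u = (0.3542, 1.6458, -2).
  ||u|| = √((0.3542)² + (1.6458)² + (-2)²) = √(6.834) ≈ 2.6142,  v_1 = u/||u|| ≈ (0.1355, 0.6295, -0.7651) (||v_1|| = 1).

λ_1 = 6.6458,  λ_2 = 6,  λ_3 = 1.3542;  v_1 ≈ (0.1355, 0.6295, -0.7651)


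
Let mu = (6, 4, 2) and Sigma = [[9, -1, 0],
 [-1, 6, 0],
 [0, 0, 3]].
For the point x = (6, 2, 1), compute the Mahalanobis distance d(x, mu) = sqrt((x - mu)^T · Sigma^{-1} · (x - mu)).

Step 1 — centre the observation: (x - mu) = (0, -2, -1).

Step 2 — invert Sigma (cofactor / det for 3×3, or solve directly):
  Sigma^{-1} = [[0.1132, 0.0189, 0],
 [0.0189, 0.1698, 0],
 [0, 0, 0.3333]].

Step 3 — form the quadratic (x - mu)^T · Sigma^{-1} · (x - mu):
  Sigma^{-1} · (x - mu) = (-0.0377, -0.3396, -0.3333).
  (x - mu)^T · [Sigma^{-1} · (x - mu)] = (0)·(-0.0377) + (-2)·(-0.3396) + (-1)·(-0.3333) = 1.0126.

Step 4 — take square root: d = √(1.0126) ≈ 1.0063.

d(x, mu) = √(1.0126) ≈ 1.0063


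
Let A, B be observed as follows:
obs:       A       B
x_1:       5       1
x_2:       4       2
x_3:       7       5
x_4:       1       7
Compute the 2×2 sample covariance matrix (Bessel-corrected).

Step 1 — column means:
  mean(A) = (5 + 4 + 7 + 1) / 4 = 17/4 = 4.25
  mean(B) = (1 + 2 + 5 + 7) / 4 = 15/4 = 3.75

Step 2 — sample covariance S[i,j] = (1/(n-1)) · Σ_k (x_{k,i} - mean_i) · (x_{k,j} - mean_j), with n-1 = 3.
  S[A,A] = ((0.75)·(0.75) + (-0.25)·(-0.25) + (2.75)·(2.75) + (-3.25)·(-3.25)) / 3 = 18.75/3 = 6.25
  S[A,B] = ((0.75)·(-2.75) + (-0.25)·(-1.75) + (2.75)·(1.25) + (-3.25)·(3.25)) / 3 = -8.75/3 = -2.9167
  S[B,B] = ((-2.75)·(-2.75) + (-1.75)·(-1.75) + (1.25)·(1.25) + (3.25)·(3.25)) / 3 = 22.75/3 = 7.5833

S is symmetric (S[j,i] = S[i,j]). Assembling:

S = [[6.25, -2.9167],
 [-2.9167, 7.5833]]


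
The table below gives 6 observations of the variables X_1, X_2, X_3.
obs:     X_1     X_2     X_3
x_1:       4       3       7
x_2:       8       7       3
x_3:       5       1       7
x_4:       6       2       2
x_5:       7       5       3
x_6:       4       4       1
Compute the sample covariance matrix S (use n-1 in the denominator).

Step 1 — column means:
  mean(X_1) = (4 + 8 + 5 + 6 + 7 + 4) / 6 = 34/6 = 5.6667
  mean(X_2) = (3 + 7 + 1 + 2 + 5 + 4) / 6 = 22/6 = 3.6667
  mean(X_3) = (7 + 3 + 7 + 2 + 3 + 1) / 6 = 23/6 = 3.8333

Step 2 — sample covariance S[i,j] = (1/(n-1)) · Σ_k (x_{k,i} - mean_i) · (x_{k,j} - mean_j), with n-1 = 5.
  S[X_1,X_1] = ((-1.6667)·(-1.6667) + (2.3333)·(2.3333) + (-0.6667)·(-0.6667) + (0.3333)·(0.3333) + (1.3333)·(1.3333) + (-1.6667)·(-1.6667)) / 5 = 13.3333/5 = 2.6667
  S[X_1,X_2] = ((-1.6667)·(-0.6667) + (2.3333)·(3.3333) + (-0.6667)·(-2.6667) + (0.3333)·(-1.6667) + (1.3333)·(1.3333) + (-1.6667)·(0.3333)) / 5 = 11.3333/5 = 2.2667
  S[X_1,X_3] = ((-1.6667)·(3.1667) + (2.3333)·(-0.8333) + (-0.6667)·(3.1667) + (0.3333)·(-1.8333) + (1.3333)·(-0.8333) + (-1.6667)·(-2.8333)) / 5 = -6.3333/5 = -1.2667
  S[X_2,X_2] = ((-0.6667)·(-0.6667) + (3.3333)·(3.3333) + (-2.6667)·(-2.6667) + (-1.6667)·(-1.6667) + (1.3333)·(1.3333) + (0.3333)·(0.3333)) / 5 = 23.3333/5 = 4.6667
  S[X_2,X_3] = ((-0.6667)·(3.1667) + (3.3333)·(-0.8333) + (-2.6667)·(3.1667) + (-1.6667)·(-1.8333) + (1.3333)·(-0.8333) + (0.3333)·(-2.8333)) / 5 = -12.3333/5 = -2.4667
  S[X_3,X_3] = ((3.1667)·(3.1667) + (-0.8333)·(-0.8333) + (3.1667)·(3.1667) + (-1.8333)·(-1.8333) + (-0.8333)·(-0.8333) + (-2.8333)·(-2.8333)) / 5 = 32.8333/5 = 6.5667

S is symmetric (S[j,i] = S[i,j]). Assembling:

S = [[2.6667, 2.2667, -1.2667],
 [2.2667, 4.6667, -2.4667],
 [-1.2667, -2.4667, 6.5667]]


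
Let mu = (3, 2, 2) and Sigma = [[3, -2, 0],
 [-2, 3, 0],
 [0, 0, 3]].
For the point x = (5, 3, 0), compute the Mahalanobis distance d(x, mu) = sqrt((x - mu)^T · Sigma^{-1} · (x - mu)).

Step 1 — centre the observation: (x - mu) = (2, 1, -2).

Step 2 — invert Sigma (cofactor / det for 3×3, or solve directly):
  Sigma^{-1} = [[0.6, 0.4, 0],
 [0.4, 0.6, 0],
 [0, 0, 0.3333]].

Step 3 — form the quadratic (x - mu)^T · Sigma^{-1} · (x - mu):
  Sigma^{-1} · (x - mu) = (1.6, 1.4, -0.6667).
  (x - mu)^T · [Sigma^{-1} · (x - mu)] = (2)·(1.6) + (1)·(1.4) + (-2)·(-0.6667) = 5.9333.

Step 4 — take square root: d = √(5.9333) ≈ 2.4358.

d(x, mu) = √(5.9333) ≈ 2.4358


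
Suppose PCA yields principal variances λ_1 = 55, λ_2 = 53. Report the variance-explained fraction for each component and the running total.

Step 1 — total variance = trace(Sigma) = Σ λ_i = 55 + 53 = 108.

Step 2 — fraction explained by component i = λ_i / Σ λ:
  PC1: 55/108 = 0.5093
  PC2: 53/108 = 0.4907

Step 3 — cumulative fraction after k components = (λ_1 + ... + λ_k) / Σ λ:
  k = 1: 55/108 = 0.5093
  k = 2: (55 + 53)/108 = 108/108 = 1

Summary (fraction, with percent):

explained: PC1 0.5093 (50.93%), PC2 0.4907 (49.07%);  cumulative: 0.5093, 1


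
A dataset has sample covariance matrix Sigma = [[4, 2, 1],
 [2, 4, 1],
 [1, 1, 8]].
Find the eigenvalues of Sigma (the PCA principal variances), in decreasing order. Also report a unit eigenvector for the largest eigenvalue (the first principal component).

Step 1 — characteristic polynomial p(λ) = det(λI - Sigma) = λ³ - tr·λ² + c_1·λ - det, where tr = trace, c_1 = sum of the principal 2×2 minors, det = det(Sigma):
  tr = 4 + 4 + 8 = 16,
  c_1 = (4·4 - (2)²) + (4·8 - (1)²) + (4·8 - (1)²) = 12 + 31 + 31 = 74,
  det = 4·(4·8 - (1)²) - (2)·((2)·8 - (1)·(1)) + (1)·((2)·(1) - 4·(1)) = 4·(31) - (2)·(15) + (1)·(-2) = 92.
  So p(λ) = λ³ - 16λ² + 74λ - 92.
Step 2 — look for an integer root (rational root theorem: any rational root is an integer divisor of 92). Testing λ = 2:
  p(2) = 8 - 64 + 148 - 92 = 0  ✓
  Dividing out (λ - 2): p(λ) = (λ - 2)(λ² - 14λ + 46).
Step 3 — remaining eigenvalues from the quadratic λ² - 14λ + 46 = 0:
  Δ = 14² - 4·46 = 196 - 184 = 12,  λ = (14 ± √12)/2 = (14 ± 3.4641)/2 ≈ 8.7321 or 5.2679.
  Sorted: λ_1 = 8.7321,  λ_2 = 5.2679,  λ_3 = 2  (check: sum = 16 = tr ✓).

Step 4 — unit eigenvector for λ_1 ≈ 8.7321: v spans the null space of (Sigma - λ_1 I), whose rows are
  r_1 = (-4.7321, 2, 1),  r_2 = (2, -4.7321, 1),  r_3 = (1, 1, -0.7321).
  v is orthogonal to every row, so take v ∝ r_1 × r_2 = ((2)·(1) - (1)·(-4.7321), (1)·(2) - (-4.7321)·(1), (-4.7321)·(-4.7321) - (2)·(2)) ≈ (6.7321, 6.7321, 18.3923).
  Let u = (6.7321, 6.7321, 18.3923).
  ||u|| = √((6.7321)² + (6.7321)² + (18.3923)²) = √(428.9179) ≈ 20.7103,  v_1 = u/||u|| ≈ (0.3251, 0.3251, 0.8881) (||v_1|| = 1).

λ_1 = 8.7321,  λ_2 = 5.2679,  λ_3 = 2;  v_1 ≈ (0.3251, 0.3251, 0.8881)


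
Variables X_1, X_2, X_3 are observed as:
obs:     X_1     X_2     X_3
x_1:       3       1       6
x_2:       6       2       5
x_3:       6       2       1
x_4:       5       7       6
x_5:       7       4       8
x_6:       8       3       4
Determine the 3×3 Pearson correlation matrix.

Step 1 — column means:
  mean(X_1) = (3 + 6 + 6 + 5 + 7 + 8) / 6 = 35/6 = 5.8333
  mean(X_2) = (1 + 2 + 2 + 7 + 4 + 3) / 6 = 19/6 = 3.1667
  mean(X_3) = (6 + 5 + 1 + 6 + 8 + 4) / 6 = 30/6 = 5

Step 2 — sample variances and covariances s[i,j] = (1/(n-1)) · Σ_k (x_{k,i} - mean_i) · (x_{k,j} - mean_j), with n-1 = 5:
  s[X_1,X_1] = ((-2.8333)·(-2.8333) + (0.1667)·(0.1667) + (0.1667)·(0.1667) + (-0.8333)·(-0.8333) + (1.1667)·(1.1667) + (2.1667)·(2.1667)) / 5 = 14.8333/5 = 2.9667
  s[X_1,X_2] = ((-2.8333)·(-2.1667) + (0.1667)·(-1.1667) + (0.1667)·(-1.1667) + (-0.8333)·(3.8333) + (1.1667)·(0.8333) + (2.1667)·(-0.1667)) / 5 = 3.1667/5 = 0.6333
  s[X_1,X_3] = ((-2.8333)·(1) + (0.1667)·(0) + (0.1667)·(-4) + (-0.8333)·(1) + (1.1667)·(3) + (2.1667)·(-1)) / 5 = -3/5 = -0.6
  s[X_2,X_2] = ((-2.1667)·(-2.1667) + (-1.1667)·(-1.1667) + (-1.1667)·(-1.1667) + (3.8333)·(3.8333) + (0.8333)·(0.8333) + (-0.1667)·(-0.1667)) / 5 = 22.8333/5 = 4.5667
  s[X_2,X_3] = ((-2.1667)·(1) + (-1.1667)·(0) + (-1.1667)·(-4) + (3.8333)·(1) + (0.8333)·(3) + (-0.1667)·(-1)) / 5 = 9/5 = 1.8
  s[X_3,X_3] = ((1)·(1) + (0)·(0) + (-4)·(-4) + (1)·(1) + (3)·(3) + (-1)·(-1)) / 5 = 28/5 = 5.6
  Sample standard deviations s_i = √(s[i,i]):
  s(X_1) = √(2.9667) = 1.7224
  s(X_2) = √(4.5667) = 2.137
  s(X_3) = √(5.6) = 2.3664

Step 3 — r_{ij} = s_{ij} / (s_i · s_j):
  r[X_1,X_1] = 1 (diagonal).
  r[X_1,X_2] = 0.6333 / (1.7224 · 2.137) = 0.6333 / 3.6807 = 0.1721
  r[X_1,X_3] = -0.6 / (1.7224 · 2.3664) = -0.6 / 4.0759 = -0.1472
  r[X_2,X_2] = 1 (diagonal).
  r[X_2,X_3] = 1.8 / (2.137 · 2.3664) = 1.8 / 5.057 = 0.3559
  r[X_3,X_3] = 1 (diagonal).

R is symmetric with unit diagonal. Assembling:

R = [[1, 0.1721, -0.1472],
 [0.1721, 1, 0.3559],
 [-0.1472, 0.3559, 1]]


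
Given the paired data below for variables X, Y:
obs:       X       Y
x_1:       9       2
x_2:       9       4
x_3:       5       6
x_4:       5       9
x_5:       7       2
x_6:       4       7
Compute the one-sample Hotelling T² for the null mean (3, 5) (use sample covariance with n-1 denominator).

Step 1 — sample mean vector:
  mean(X) = (9 + 9 + 5 + 5 + 7 + 4) / 6 = 39/6 = 6.5
  mean(Y) = (2 + 4 + 6 + 9 + 2 + 7) / 6 = 30/6 = 5
  x̄ = (6.5, 5),  deviation x̄ - mu_0 = (6.5, 5) - (3, 5) = (3.5, 0).

Step 2 — sample covariance matrix, S[i,j] = (1/(n-1)) · Σ_k (x_{k,i} - mean_i) · (x_{k,j} - mean_j), divisor n-1 = 5:
  S[X,X] = ((2.5)·(2.5) + (2.5)·(2.5) + (-1.5)·(-1.5) + (-1.5)·(-1.5) + (0.5)·(0.5) + (-2.5)·(-2.5)) / 5 = 23.5/5 = 4.7
  S[X,Y] = ((2.5)·(-3) + (2.5)·(-1) + (-1.5)·(1) + (-1.5)·(4) + (0.5)·(-3) + (-2.5)·(2)) / 5 = -24/5 = -4.8
  S[Y,Y] = ((-3)·(-3) + (-1)·(-1) + (1)·(1) + (4)·(4) + (-3)·(-3) + (2)·(2)) / 5 = 40/5 = 8
  S = [[4.7, -4.8],
 [-4.8, 8]].

Step 3 — invert S. det(S) = 4.7·8 - (-4.8)² = 14.56.
  S^{-1} = (1/det) · [[d, -b], [-b, a]] = [[0.5495, 0.3297],
 [0.3297, 0.3228]].

Step 4 — quadratic form (x̄ - mu_0)^T · S^{-1} · (x̄ - mu_0):
  S^{-1} · (x̄ - mu_0) = (1.9231, 1.1538),
  (x̄ - mu_0)^T · [...] = (3.5)·(1.9231) + (0)·(1.1538) = 6.7308.

Step 5 — scale by n: T² = 6 · 6.7308 = 40.3846.

T² ≈ 40.3846


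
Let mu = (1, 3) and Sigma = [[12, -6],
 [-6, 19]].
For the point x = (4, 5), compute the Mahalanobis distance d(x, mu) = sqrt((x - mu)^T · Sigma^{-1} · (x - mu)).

Step 1 — centre the observation: (x - mu) = (3, 2).

Step 2 — invert Sigma. det(Sigma) = 12·19 - (-6)² = 192.
  Sigma^{-1} = (1/det) · [[d, -b], [-b, a]] = [[0.099, 0.0312],
 [0.0312, 0.0625]].

Step 3 — form the quadratic (x - mu)^T · Sigma^{-1} · (x - mu):
  Sigma^{-1} · (x - mu) = (0.3594, 0.2188).
  (x - mu)^T · [Sigma^{-1} · (x - mu)] = (3)·(0.3594) + (2)·(0.2188) = 1.5156.

Step 4 — take square root: d = √(1.5156) ≈ 1.2311.

d(x, mu) = √(1.5156) ≈ 1.2311


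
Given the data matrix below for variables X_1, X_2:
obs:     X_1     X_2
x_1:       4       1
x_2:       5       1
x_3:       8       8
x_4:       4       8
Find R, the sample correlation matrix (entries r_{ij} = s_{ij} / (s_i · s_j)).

Step 1 — column means:
  mean(X_1) = (4 + 5 + 8 + 4) / 4 = 21/4 = 5.25
  mean(X_2) = (1 + 1 + 8 + 8) / 4 = 18/4 = 4.5

Step 2 — sample variances and covariances s[i,j] = (1/(n-1)) · Σ_k (x_{k,i} - mean_i) · (x_{k,j} - mean_j), with n-1 = 3:
  s[X_1,X_1] = ((-1.25)·(-1.25) + (-0.25)·(-0.25) + (2.75)·(2.75) + (-1.25)·(-1.25)) / 3 = 10.75/3 = 3.5833
  s[X_1,X_2] = ((-1.25)·(-3.5) + (-0.25)·(-3.5) + (2.75)·(3.5) + (-1.25)·(3.5)) / 3 = 10.5/3 = 3.5
  s[X_2,X_2] = ((-3.5)·(-3.5) + (-3.5)·(-3.5) + (3.5)·(3.5) + (3.5)·(3.5)) / 3 = 49/3 = 16.3333
  Sample standard deviations s_i = √(s[i,i]):
  s(X_1) = √(3.5833) = 1.893
  s(X_2) = √(16.3333) = 4.0415

Step 3 — r_{ij} = s_{ij} / (s_i · s_j):
  r[X_1,X_1] = 1 (diagonal).
  r[X_1,X_2] = 3.5 / (1.893 · 4.0415) = 3.5 / 7.6503 = 0.4575
  r[X_2,X_2] = 1 (diagonal).

R is symmetric with unit diagonal. Assembling:

R = [[1, 0.4575],
 [0.4575, 1]]


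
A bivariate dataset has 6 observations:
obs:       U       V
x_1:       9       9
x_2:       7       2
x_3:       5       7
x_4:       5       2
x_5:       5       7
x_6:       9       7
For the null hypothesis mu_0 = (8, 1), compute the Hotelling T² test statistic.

Step 1 — sample mean vector:
  mean(U) = (9 + 7 + 5 + 5 + 5 + 9) / 6 = 40/6 = 6.6667
  mean(V) = (9 + 2 + 7 + 2 + 7 + 7) / 6 = 34/6 = 5.6667
  x̄ = (6.6667, 5.6667),  deviation x̄ - mu_0 = (6.6667, 5.6667) - (8, 1) = (-1.3333, 4.6667).

Step 2 — sample covariance matrix, S[i,j] = (1/(n-1)) · Σ_k (x_{k,i} - mean_i) · (x_{k,j} - mean_j), divisor n-1 = 5:
  S[U,U] = ((2.3333)·(2.3333) + (0.3333)·(0.3333) + (-1.6667)·(-1.6667) + (-1.6667)·(-1.6667) + (-1.6667)·(-1.6667) + (2.3333)·(2.3333)) / 5 = 19.3333/5 = 3.8667
  S[U,V] = ((2.3333)·(3.3333) + (0.3333)·(-3.6667) + (-1.6667)·(1.3333) + (-1.6667)·(-3.6667) + (-1.6667)·(1.3333) + (2.3333)·(1.3333)) / 5 = 11.3333/5 = 2.2667
  S[V,V] = ((3.3333)·(3.3333) + (-3.6667)·(-3.6667) + (1.3333)·(1.3333) + (-3.6667)·(-3.6667) + (1.3333)·(1.3333) + (1.3333)·(1.3333)) / 5 = 43.3333/5 = 8.6667
  S = [[3.8667, 2.2667],
 [2.2667, 8.6667]].

Step 3 — invert S. det(S) = 3.8667·8.6667 - (2.2667)² = 28.3733.
  S^{-1} = (1/det) · [[d, -b], [-b, a]] = [[0.3055, -0.0799],
 [-0.0799, 0.1363]].

Step 4 — quadratic form (x̄ - mu_0)^T · S^{-1} · (x̄ - mu_0):
  S^{-1} · (x̄ - mu_0) = (-0.7801, 0.7425),
  (x̄ - mu_0)^T · [...] = (-1.3333)·(-0.7801) + (4.6667)·(0.7425) = 4.505.

Step 5 — scale by n: T² = 6 · 4.505 = 27.0301.

T² ≈ 27.0301


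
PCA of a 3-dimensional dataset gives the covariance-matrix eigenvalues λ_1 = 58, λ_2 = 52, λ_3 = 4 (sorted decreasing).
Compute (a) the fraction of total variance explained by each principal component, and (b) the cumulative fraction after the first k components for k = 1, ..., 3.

Step 1 — total variance = trace(Sigma) = Σ λ_i = 58 + 52 + 4 = 114.

Step 2 — fraction explained by component i = λ_i / Σ λ:
  PC1: 58/114 = 0.5088
  PC2: 52/114 = 0.4561
  PC3: 4/114 = 0.0351

Step 3 — cumulative fraction after k components = (λ_1 + ... + λ_k) / Σ λ:
  k = 1: 58/114 = 0.5088
  k = 2: (58 + 52)/114 = 110/114 = 0.9649
  k = 3: (58 + 52 + 4)/114 = 114/114 = 1

Summary (fraction, with percent):

explained: PC1 0.5088 (50.88%), PC2 0.4561 (45.61%), PC3 0.0351 (3.51%);  cumulative: 0.5088, 0.9649, 1
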